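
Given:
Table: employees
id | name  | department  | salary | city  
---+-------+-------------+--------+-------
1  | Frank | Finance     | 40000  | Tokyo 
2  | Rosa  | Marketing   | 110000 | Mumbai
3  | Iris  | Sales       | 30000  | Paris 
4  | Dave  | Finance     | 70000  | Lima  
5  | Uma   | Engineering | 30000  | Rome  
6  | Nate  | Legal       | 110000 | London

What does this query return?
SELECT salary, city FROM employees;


Projecting columns: salary, city

6 rows:
40000, Tokyo
110000, Mumbai
30000, Paris
70000, Lima
30000, Rome
110000, London


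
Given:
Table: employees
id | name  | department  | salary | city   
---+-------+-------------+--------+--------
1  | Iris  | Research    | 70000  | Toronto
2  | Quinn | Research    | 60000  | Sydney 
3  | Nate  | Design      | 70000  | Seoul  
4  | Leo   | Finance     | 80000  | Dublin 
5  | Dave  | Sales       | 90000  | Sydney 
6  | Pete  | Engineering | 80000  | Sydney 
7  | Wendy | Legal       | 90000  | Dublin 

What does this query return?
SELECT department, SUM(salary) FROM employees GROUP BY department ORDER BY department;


Summing salary within each department:
  Design: 70000 = 70000
  Engineering: 80000 = 80000
  Finance: 80000 = 80000
  Legal: 90000 = 90000
  Research: 70000 + 60000 = 130000
  Sales: 90000 = 90000


6 groups:
Design, 70000
Engineering, 80000
Finance, 80000
Legal, 90000
Research, 130000
Sales, 90000


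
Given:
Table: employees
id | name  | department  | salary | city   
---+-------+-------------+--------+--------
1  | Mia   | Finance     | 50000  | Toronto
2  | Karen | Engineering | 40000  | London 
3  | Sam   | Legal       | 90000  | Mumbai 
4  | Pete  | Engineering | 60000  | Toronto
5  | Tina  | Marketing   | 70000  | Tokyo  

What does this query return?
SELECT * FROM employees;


SELECT * returns all 5 rows with all columns

5 rows:
1, Mia, Finance, 50000, Toronto
2, Karen, Engineering, 40000, London
3, Sam, Legal, 90000, Mumbai
4, Pete, Engineering, 60000, Toronto
5, Tina, Marketing, 70000, Tokyo


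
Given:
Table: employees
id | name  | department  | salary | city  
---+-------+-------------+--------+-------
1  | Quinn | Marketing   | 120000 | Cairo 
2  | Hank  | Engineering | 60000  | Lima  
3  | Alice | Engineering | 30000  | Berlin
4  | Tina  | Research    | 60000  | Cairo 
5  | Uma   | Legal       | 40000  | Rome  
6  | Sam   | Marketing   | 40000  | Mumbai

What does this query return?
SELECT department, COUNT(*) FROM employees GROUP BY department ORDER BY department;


Assigning each row to its department group:
  Quinn -> Marketing
  Hank -> Engineering
  Alice -> Engineering
  Tina -> Research
  Uma -> Legal
  Sam -> Marketing


4 groups:
Engineering, 2
Legal, 1
Marketing, 2
Research, 1


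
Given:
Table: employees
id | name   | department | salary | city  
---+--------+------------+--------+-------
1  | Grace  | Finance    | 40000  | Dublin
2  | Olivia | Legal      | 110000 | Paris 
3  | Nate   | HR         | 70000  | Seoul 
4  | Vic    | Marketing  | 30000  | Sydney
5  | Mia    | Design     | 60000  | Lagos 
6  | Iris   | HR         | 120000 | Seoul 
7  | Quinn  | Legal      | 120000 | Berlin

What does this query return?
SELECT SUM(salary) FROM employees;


SUM(salary) = 40000 + 110000 + 70000 + 30000 + 60000 + 120000 + 120000 = 550000

550000


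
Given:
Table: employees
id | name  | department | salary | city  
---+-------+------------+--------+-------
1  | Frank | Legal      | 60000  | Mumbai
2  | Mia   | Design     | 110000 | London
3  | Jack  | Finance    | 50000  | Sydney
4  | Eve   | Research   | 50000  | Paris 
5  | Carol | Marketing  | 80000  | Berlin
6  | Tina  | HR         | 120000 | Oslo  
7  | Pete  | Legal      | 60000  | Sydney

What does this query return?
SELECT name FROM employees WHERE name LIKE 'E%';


LIKE 'E%' matches names starting with 'E'
Matching: 1

1 rows:
Eve


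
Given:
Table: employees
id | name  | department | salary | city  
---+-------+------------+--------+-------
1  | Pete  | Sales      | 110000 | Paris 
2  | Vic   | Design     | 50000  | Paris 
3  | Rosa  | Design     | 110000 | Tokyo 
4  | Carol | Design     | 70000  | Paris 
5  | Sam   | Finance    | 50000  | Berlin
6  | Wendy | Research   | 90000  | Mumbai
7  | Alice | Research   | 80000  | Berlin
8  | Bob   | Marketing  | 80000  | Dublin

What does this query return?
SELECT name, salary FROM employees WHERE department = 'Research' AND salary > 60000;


Filtering: department = 'Research' AND salary > 60000
Matching: 2 rows

2 rows:
Wendy, 90000
Alice, 80000


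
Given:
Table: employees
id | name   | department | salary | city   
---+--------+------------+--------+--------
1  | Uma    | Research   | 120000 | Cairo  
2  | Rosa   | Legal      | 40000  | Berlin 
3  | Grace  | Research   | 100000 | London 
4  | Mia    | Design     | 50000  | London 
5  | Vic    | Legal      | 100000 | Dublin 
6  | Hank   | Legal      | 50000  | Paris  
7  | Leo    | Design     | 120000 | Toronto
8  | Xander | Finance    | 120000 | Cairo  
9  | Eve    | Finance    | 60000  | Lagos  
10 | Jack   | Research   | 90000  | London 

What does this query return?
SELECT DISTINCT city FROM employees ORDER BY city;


All 'city' values (row order): Cairo, Berlin, London, London, Dublin, Paris, Toronto, Cairo, Lagos, London
Removing duplicates leaves 7 unique value(s).

7 values:
Berlin
Cairo
Dublin
Lagos
London
Paris
Toronto


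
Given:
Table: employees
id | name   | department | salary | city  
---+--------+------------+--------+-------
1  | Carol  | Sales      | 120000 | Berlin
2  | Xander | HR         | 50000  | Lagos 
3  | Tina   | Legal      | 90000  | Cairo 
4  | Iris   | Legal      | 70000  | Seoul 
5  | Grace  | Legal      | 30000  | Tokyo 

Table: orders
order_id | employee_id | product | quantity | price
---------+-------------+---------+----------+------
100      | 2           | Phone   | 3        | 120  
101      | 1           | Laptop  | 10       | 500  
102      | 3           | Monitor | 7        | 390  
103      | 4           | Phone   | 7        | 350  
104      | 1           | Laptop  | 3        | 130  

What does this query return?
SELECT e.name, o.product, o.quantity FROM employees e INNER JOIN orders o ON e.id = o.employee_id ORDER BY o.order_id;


Joining employees.id = orders.employee_id:
  employee Xander (id=2) -> order Phone
  employee Carol (id=1) -> order Laptop
  employee Tina (id=3) -> order Monitor
  employee Iris (id=4) -> order Phone
  employee Carol (id=1) -> order Laptop


5 rows:
Xander, Phone, 3
Carol, Laptop, 10
Tina, Monitor, 7
Iris, Phone, 7
Carol, Laptop, 3


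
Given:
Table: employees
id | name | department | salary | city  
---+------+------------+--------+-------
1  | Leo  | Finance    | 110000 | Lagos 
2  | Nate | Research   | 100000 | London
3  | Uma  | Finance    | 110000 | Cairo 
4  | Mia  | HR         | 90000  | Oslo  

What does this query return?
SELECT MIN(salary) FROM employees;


Salaries: 110000, 100000, 110000, 90000
MIN = 90000

90000


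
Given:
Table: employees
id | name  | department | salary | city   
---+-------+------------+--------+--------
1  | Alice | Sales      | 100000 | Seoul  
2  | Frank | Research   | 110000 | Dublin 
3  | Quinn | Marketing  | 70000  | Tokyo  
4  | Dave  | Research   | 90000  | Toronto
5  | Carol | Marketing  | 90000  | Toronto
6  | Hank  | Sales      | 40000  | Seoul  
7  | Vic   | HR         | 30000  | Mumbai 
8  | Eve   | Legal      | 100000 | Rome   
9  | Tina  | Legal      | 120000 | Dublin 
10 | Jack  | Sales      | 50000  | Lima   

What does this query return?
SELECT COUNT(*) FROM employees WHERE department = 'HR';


Counting rows where department = 'HR'
  Vic -> MATCH


1


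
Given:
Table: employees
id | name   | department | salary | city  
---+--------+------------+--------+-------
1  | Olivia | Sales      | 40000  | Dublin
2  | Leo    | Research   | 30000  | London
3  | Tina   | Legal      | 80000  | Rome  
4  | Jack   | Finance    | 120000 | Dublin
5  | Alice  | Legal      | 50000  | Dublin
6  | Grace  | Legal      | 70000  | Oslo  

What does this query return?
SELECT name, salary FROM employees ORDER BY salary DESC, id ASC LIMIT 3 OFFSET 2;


Sort by salary DESC (id ASC tiebreak), then skip 2 and take 3
Rows 3 through 5

3 rows:
Grace, 70000
Alice, 50000
Olivia, 40000


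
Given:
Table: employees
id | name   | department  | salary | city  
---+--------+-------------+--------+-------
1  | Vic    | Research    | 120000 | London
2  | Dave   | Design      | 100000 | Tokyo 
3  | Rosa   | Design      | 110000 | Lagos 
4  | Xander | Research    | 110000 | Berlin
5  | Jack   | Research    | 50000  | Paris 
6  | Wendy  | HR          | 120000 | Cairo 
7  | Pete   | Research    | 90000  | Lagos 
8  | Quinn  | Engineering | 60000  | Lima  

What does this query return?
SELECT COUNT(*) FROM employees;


COUNT(*) counts all rows

8


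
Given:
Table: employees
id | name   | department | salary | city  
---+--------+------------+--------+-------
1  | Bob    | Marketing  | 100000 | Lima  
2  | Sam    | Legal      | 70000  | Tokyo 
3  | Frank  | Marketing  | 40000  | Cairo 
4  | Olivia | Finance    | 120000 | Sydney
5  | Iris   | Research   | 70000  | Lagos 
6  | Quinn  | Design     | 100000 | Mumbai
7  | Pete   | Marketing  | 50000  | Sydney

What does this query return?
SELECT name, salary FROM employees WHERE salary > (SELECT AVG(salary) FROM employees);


Subquery: AVG(salary) = 78571.43
Filtering: salary > 78571.43
  Bob (100000) -> MATCH
  Olivia (120000) -> MATCH
  Quinn (100000) -> MATCH


3 rows:
Bob, 100000
Olivia, 120000
Quinn, 100000


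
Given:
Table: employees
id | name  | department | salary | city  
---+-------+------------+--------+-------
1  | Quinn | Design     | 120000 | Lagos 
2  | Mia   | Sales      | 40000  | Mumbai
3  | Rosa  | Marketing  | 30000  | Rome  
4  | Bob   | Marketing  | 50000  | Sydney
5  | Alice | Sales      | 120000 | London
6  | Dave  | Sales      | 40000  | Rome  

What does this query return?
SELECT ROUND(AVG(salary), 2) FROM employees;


SUM(salary) = 400000
COUNT = 6
ROUND(AVG, 2) = ROUND(400000 / 6, 2) = 66666.67

66666.67


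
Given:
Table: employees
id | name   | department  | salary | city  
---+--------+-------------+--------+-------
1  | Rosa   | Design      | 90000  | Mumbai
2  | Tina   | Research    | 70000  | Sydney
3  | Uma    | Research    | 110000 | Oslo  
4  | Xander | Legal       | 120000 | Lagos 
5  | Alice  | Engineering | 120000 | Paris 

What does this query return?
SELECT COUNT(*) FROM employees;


COUNT(*) counts all rows

5


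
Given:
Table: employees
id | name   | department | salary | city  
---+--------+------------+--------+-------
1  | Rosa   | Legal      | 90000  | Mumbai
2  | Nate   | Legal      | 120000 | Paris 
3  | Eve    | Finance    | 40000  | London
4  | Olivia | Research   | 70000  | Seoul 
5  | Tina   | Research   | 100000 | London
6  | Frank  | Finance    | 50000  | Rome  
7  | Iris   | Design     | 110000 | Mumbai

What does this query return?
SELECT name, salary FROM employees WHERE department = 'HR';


Filtering: department = 'HR'
Matching rows: 0

Empty result set (0 rows)


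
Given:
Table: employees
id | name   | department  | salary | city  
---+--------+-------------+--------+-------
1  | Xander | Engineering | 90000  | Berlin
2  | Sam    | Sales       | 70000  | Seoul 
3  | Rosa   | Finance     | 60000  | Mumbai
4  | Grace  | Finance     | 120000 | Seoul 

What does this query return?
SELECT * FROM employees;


SELECT * returns all 4 rows with all columns

4 rows:
1, Xander, Engineering, 90000, Berlin
2, Sam, Sales, 70000, Seoul
3, Rosa, Finance, 60000, Mumbai
4, Grace, Finance, 120000, Seoul


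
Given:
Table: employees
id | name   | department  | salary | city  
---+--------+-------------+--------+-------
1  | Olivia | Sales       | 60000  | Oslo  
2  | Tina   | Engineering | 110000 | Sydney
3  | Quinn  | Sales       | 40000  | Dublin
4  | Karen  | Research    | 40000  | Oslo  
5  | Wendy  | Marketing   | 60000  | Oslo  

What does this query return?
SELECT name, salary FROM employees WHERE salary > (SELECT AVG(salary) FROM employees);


Subquery: AVG(salary) = 62000.0
Filtering: salary > 62000.0
  Tina (110000) -> MATCH


1 rows:
Tina, 110000


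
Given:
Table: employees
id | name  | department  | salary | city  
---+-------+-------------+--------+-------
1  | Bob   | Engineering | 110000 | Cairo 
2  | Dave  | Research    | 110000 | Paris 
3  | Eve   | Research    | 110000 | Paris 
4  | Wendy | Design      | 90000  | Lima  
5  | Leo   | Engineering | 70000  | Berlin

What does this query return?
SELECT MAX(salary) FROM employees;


Salaries: 110000, 110000, 110000, 90000, 70000
MAX = 110000

110000


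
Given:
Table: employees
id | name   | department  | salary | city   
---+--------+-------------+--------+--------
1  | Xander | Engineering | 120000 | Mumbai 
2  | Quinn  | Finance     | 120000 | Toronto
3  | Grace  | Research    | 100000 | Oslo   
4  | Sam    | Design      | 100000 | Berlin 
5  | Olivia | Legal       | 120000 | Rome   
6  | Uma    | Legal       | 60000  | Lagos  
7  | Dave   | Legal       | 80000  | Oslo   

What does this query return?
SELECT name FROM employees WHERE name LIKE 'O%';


LIKE 'O%' matches names starting with 'O'
Matching: 1

1 rows:
Olivia


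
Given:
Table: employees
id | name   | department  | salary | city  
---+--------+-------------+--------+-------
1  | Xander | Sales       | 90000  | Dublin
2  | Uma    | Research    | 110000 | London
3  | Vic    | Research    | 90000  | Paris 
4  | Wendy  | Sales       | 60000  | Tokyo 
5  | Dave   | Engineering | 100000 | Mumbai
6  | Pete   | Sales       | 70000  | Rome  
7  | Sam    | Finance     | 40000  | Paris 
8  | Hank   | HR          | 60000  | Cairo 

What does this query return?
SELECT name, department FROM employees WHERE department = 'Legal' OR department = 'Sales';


Filtering: department = 'Legal' OR 'Sales'
Matching: 3 rows

3 rows:
Xander, Sales
Wendy, Sales
Pete, Sales


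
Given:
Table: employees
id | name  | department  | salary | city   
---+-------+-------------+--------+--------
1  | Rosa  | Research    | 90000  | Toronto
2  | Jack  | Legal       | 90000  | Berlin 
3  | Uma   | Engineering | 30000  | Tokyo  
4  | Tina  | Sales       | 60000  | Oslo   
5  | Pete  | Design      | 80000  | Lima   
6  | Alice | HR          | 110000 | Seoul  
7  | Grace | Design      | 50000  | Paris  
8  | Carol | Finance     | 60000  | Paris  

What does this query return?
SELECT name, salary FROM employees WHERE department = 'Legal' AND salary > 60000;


Filtering: department = 'Legal' AND salary > 60000
Matching: 1 rows

1 rows:
Jack, 90000


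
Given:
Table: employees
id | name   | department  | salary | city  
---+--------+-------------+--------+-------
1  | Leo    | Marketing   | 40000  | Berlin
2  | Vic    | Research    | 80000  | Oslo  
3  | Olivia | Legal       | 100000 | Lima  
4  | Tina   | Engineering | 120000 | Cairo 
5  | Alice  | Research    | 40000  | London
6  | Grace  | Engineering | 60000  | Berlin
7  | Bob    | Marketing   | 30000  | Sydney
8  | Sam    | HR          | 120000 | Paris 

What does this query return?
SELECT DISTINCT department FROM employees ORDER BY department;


All 'department' values (row order): Marketing, Research, Legal, Engineering, Research, Engineering, Marketing, HR
Removing duplicates leaves 5 unique value(s).

5 values:
Engineering
HR
Legal
Marketing
Research


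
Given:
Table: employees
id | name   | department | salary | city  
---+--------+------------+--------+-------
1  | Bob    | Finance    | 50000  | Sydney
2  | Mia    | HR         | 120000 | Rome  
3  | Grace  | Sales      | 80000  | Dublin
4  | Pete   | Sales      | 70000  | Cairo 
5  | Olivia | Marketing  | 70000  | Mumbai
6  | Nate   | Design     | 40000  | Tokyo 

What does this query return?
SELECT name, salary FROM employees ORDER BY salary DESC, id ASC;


Sorting by salary DESC, then id ASC for ties

6 rows:
Mia, 120000
Grace, 80000
Pete, 70000
Olivia, 70000
Bob, 50000
Nate, 40000


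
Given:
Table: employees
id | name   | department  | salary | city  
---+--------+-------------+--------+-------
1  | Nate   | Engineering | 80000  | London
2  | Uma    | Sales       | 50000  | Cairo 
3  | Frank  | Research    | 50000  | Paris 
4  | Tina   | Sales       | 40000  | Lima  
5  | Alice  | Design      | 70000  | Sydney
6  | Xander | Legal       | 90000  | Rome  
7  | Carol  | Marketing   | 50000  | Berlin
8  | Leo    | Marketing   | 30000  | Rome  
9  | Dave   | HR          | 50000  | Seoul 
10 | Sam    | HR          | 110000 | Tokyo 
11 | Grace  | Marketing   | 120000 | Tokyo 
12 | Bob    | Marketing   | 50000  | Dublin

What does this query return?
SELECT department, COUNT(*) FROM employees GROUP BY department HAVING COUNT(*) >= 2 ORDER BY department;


Groups with count >= 2:
  HR: 2 -> PASS
  Marketing: 4 -> PASS
  Sales: 2 -> PASS
  Design: 1 -> filtered out
  Engineering: 1 -> filtered out
  Legal: 1 -> filtered out
  Research: 1 -> filtered out


3 groups:
HR, 2
Marketing, 4
Sales, 2


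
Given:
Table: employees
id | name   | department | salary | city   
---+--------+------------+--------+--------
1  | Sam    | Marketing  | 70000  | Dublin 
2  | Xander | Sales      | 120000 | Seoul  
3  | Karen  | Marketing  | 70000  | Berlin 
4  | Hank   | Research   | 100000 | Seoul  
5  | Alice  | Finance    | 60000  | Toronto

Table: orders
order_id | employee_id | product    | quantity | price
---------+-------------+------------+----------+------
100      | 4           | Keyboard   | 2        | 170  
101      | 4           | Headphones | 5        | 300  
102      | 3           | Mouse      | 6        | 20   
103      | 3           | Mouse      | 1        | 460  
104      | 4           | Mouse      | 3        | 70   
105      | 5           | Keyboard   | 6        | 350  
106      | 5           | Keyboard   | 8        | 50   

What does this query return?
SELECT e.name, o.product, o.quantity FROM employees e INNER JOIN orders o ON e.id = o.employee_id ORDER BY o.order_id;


Joining employees.id = orders.employee_id:
  employee Hank (id=4) -> order Keyboard
  employee Hank (id=4) -> order Headphones
  employee Karen (id=3) -> order Mouse
  employee Karen (id=3) -> order Mouse
  employee Hank (id=4) -> order Mouse
  employee Alice (id=5) -> order Keyboard
  employee Alice (id=5) -> order Keyboard


7 rows:
Hank, Keyboard, 2
Hank, Headphones, 5
Karen, Mouse, 6
Karen, Mouse, 1
Hank, Mouse, 3
Alice, Keyboard, 6
Alice, Keyboard, 8


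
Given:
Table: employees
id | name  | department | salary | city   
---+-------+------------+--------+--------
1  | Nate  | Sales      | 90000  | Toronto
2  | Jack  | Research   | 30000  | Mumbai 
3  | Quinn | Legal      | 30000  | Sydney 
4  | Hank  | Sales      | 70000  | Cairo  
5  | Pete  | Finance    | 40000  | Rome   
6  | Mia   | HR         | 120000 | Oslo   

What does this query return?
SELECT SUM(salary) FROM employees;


SUM(salary) = 90000 + 30000 + 30000 + 70000 + 40000 + 120000 = 380000

380000


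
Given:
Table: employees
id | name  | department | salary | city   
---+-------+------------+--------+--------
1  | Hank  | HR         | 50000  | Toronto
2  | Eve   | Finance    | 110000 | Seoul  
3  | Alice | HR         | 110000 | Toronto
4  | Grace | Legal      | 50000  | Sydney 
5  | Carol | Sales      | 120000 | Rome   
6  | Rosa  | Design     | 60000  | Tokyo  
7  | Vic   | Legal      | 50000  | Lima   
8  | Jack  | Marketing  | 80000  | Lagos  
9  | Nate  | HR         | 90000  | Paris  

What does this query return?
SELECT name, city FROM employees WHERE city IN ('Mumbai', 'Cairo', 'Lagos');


Filtering: city IN ('Mumbai', 'Cairo', 'Lagos')
Matching: 1 rows

1 rows:
Jack, Lagos


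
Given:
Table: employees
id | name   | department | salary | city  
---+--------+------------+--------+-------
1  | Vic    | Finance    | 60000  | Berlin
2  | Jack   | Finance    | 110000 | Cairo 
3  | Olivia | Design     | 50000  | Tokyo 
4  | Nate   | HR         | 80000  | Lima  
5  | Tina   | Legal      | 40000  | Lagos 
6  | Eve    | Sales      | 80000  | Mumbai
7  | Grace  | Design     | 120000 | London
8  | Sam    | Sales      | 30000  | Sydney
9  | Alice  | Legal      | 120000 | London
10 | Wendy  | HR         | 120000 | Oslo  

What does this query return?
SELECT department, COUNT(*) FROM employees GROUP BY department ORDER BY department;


Assigning each row to its department group:
  Vic -> Finance
  Jack -> Finance
  Olivia -> Design
  Nate -> HR
  Tina -> Legal
  Eve -> Sales
  Grace -> Design
  Sam -> Sales
  Alice -> Legal
  Wendy -> HR


5 groups:
Design, 2
Finance, 2
HR, 2
Legal, 2
Sales, 2


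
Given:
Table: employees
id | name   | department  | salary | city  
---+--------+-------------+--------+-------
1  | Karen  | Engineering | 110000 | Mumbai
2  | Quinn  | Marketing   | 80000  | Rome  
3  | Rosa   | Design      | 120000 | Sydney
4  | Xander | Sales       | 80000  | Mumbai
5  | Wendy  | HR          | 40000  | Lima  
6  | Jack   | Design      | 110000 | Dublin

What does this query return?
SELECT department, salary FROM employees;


Projecting columns: department, salary

6 rows:
Engineering, 110000
Marketing, 80000
Design, 120000
Sales, 80000
HR, 40000
Design, 110000


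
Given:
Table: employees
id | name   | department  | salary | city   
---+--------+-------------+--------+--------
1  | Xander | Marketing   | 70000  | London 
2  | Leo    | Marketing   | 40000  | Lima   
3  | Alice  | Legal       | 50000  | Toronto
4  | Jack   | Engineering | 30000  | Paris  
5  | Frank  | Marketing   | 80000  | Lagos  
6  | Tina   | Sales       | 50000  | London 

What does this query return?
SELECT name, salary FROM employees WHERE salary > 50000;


Filtering: salary > 50000
Matching: 2 rows

2 rows:
Xander, 70000
Frank, 80000


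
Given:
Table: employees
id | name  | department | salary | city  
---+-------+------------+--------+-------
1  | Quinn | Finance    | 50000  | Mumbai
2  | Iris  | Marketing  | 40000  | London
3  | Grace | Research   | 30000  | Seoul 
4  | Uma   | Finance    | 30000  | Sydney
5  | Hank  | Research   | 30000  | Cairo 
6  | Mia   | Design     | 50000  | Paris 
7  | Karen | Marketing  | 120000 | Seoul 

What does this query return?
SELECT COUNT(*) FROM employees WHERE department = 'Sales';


Counting rows where department = 'Sales'


0


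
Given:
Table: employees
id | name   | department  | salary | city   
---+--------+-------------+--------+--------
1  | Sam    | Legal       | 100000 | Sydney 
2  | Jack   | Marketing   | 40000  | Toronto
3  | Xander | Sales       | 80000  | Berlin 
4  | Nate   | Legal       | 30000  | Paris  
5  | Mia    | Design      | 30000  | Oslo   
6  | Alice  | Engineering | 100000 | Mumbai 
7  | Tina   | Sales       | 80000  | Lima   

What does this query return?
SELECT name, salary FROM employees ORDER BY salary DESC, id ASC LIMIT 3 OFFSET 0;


Sort by salary DESC (id ASC tiebreak), then skip 0 and take 3
Rows 1 through 3

3 rows:
Sam, 100000
Alice, 100000
Xander, 80000


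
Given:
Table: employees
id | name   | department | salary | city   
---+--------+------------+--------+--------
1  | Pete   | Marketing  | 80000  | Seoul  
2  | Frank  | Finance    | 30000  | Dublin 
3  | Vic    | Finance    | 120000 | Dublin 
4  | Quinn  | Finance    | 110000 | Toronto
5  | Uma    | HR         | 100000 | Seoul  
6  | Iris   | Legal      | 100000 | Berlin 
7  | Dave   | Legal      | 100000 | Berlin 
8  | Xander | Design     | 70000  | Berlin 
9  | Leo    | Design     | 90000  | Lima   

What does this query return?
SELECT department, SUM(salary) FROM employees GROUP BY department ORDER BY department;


Summing salary within each department:
  Design: 70000 + 90000 = 160000
  Finance: 30000 + 120000 + 110000 = 260000
  HR: 100000 = 100000
  Legal: 100000 + 100000 = 200000
  Marketing: 80000 = 80000


5 groups:
Design, 160000
Finance, 260000
HR, 100000
Legal, 200000
Marketing, 80000


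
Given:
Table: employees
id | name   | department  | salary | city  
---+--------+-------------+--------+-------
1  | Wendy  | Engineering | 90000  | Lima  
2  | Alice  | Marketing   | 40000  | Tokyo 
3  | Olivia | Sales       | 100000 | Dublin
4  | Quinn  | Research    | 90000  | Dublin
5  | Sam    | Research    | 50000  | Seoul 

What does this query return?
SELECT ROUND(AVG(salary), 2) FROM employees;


SUM(salary) = 370000
COUNT = 5
ROUND(AVG, 2) = ROUND(370000 / 5, 2) = 74000.0

74000.0


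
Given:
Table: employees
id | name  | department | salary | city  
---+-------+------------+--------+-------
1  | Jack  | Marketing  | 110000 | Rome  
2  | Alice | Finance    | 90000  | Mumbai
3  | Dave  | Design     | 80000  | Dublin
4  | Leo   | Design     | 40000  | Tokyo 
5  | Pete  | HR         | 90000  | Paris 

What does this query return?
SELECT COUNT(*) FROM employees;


COUNT(*) counts all rows

5


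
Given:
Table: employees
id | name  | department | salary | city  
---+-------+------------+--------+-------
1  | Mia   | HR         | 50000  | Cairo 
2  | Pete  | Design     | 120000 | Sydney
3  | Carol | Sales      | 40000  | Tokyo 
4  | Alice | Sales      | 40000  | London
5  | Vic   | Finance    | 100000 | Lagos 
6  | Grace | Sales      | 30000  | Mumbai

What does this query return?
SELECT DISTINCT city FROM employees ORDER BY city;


All 'city' values (row order): Cairo, Sydney, Tokyo, London, Lagos, Mumbai
Removing duplicates leaves 6 unique value(s).

6 values:
Cairo
Lagos
London
Mumbai
Sydney
Tokyo


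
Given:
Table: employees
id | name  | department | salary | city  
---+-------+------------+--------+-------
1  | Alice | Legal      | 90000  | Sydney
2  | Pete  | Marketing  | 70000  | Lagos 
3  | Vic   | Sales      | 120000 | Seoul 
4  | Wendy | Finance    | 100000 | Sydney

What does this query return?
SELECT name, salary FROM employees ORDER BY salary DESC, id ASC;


Sorting by salary DESC, then id ASC for ties

4 rows:
Vic, 120000
Wendy, 100000
Alice, 90000
Pete, 70000


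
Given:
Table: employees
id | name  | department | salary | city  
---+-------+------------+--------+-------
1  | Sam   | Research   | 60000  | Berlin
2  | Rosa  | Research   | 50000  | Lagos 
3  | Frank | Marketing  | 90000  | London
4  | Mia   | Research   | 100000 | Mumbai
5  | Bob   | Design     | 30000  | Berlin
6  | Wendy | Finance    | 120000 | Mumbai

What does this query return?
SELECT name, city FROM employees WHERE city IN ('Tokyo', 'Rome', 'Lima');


Filtering: city IN ('Tokyo', 'Rome', 'Lima')
Matching: 0 rows

Empty result set (0 rows)


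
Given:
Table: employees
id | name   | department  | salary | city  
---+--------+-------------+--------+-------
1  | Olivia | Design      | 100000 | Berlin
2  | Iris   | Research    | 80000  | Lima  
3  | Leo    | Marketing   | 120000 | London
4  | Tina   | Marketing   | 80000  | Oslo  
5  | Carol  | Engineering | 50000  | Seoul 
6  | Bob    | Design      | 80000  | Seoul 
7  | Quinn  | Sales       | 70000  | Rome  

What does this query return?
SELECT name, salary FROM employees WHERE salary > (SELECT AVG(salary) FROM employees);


Subquery: AVG(salary) = 82857.14
Filtering: salary > 82857.14
  Olivia (100000) -> MATCH
  Leo (120000) -> MATCH


2 rows:
Olivia, 100000
Leo, 120000


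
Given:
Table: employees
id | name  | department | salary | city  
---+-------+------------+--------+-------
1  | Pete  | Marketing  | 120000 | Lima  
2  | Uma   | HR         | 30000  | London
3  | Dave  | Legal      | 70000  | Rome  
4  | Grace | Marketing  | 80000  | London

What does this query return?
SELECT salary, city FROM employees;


Projecting columns: salary, city

4 rows:
120000, Lima
30000, London
70000, Rome
80000, London


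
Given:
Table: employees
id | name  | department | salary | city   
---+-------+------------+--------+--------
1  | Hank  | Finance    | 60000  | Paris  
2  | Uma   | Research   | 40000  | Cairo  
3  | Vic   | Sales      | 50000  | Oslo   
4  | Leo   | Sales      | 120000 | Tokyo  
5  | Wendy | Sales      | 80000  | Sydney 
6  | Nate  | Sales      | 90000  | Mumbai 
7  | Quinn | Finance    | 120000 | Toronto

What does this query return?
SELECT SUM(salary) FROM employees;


SUM(salary) = 60000 + 40000 + 50000 + 120000 + 80000 + 90000 + 120000 = 560000

560000


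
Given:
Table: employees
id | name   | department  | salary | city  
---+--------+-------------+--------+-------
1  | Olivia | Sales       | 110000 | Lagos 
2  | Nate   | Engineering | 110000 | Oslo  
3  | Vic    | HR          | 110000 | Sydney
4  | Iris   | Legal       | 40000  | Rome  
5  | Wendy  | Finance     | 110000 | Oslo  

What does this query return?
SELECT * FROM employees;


SELECT * returns all 5 rows with all columns

5 rows:
1, Olivia, Sales, 110000, Lagos
2, Nate, Engineering, 110000, Oslo
3, Vic, HR, 110000, Sydney
4, Iris, Legal, 40000, Rome
5, Wendy, Finance, 110000, Oslo


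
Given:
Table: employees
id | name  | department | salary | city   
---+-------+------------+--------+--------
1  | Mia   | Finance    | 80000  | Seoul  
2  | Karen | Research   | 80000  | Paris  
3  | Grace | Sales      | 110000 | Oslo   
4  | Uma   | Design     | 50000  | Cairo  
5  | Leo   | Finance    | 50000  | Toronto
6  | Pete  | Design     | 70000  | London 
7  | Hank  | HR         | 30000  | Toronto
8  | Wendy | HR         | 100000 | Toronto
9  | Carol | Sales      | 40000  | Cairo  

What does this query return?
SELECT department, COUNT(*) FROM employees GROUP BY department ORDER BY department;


Assigning each row to its department group:
  Mia -> Finance
  Karen -> Research
  Grace -> Sales
  Uma -> Design
  Leo -> Finance
  Pete -> Design
  Hank -> HR
  Wendy -> HR
  Carol -> Sales


5 groups:
Design, 2
Finance, 2
HR, 2
Research, 1
Sales, 2


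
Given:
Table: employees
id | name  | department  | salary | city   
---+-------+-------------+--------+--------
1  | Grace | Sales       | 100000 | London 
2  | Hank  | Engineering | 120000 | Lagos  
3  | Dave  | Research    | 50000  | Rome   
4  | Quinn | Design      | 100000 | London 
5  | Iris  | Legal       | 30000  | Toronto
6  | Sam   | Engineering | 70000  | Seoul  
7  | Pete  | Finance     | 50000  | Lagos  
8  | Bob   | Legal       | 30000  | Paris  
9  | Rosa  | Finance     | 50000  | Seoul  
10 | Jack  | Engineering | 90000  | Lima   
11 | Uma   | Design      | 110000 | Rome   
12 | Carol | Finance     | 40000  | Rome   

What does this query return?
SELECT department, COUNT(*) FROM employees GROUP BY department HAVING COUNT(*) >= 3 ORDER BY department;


Groups with count >= 3:
  Engineering: 3 -> PASS
  Finance: 3 -> PASS
  Design: 2 -> filtered out
  Legal: 2 -> filtered out
  Research: 1 -> filtered out
  Sales: 1 -> filtered out


2 groups:
Engineering, 3
Finance, 3


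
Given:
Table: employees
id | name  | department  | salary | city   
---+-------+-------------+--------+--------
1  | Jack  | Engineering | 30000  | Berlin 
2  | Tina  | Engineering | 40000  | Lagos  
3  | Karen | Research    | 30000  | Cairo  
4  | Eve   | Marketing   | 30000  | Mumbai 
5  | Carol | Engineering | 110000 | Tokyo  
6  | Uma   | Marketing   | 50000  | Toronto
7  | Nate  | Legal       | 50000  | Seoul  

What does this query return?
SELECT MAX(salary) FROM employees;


Salaries: 30000, 40000, 30000, 30000, 110000, 50000, 50000
MAX = 110000

110000


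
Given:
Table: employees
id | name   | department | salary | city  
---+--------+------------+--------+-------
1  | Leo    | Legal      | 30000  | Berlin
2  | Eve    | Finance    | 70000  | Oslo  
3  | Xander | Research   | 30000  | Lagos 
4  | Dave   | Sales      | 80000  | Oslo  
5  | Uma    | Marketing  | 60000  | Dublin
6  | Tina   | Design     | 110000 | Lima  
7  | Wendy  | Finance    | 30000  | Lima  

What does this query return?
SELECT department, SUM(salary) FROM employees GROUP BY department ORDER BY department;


Summing salary within each department:
  Design: 110000 = 110000
  Finance: 70000 + 30000 = 100000
  Legal: 30000 = 30000
  Marketing: 60000 = 60000
  Research: 30000 = 30000
  Sales: 80000 = 80000


6 groups:
Design, 110000
Finance, 100000
Legal, 30000
Marketing, 60000
Research, 30000
Sales, 80000


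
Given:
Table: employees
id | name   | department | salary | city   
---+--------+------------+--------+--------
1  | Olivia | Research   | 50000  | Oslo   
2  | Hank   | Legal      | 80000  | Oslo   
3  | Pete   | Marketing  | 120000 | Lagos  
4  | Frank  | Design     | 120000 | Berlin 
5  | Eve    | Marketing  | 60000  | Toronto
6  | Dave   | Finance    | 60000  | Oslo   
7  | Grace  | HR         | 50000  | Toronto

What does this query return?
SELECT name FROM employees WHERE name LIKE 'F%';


LIKE 'F%' matches names starting with 'F'
Matching: 1

1 rows:
Frank


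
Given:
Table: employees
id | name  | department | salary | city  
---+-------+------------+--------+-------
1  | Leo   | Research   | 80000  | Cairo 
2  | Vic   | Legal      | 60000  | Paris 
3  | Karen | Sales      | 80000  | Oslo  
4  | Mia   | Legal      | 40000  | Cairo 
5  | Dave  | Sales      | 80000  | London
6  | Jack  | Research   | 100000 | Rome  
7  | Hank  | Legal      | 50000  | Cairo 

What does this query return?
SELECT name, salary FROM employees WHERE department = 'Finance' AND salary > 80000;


Filtering: department = 'Finance' AND salary > 80000
Matching: 0 rows

Empty result set (0 rows)


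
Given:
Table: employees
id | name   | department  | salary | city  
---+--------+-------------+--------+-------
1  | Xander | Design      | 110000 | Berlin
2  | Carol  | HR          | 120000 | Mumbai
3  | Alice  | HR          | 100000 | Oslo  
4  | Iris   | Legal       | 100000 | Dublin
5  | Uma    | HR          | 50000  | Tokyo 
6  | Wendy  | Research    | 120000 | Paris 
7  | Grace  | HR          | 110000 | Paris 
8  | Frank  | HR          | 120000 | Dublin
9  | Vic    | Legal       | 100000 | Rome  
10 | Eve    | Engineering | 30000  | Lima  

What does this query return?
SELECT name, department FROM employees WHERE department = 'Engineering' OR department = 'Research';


Filtering: department = 'Engineering' OR 'Research'
Matching: 2 rows

2 rows:
Wendy, Research
Eve, Engineering


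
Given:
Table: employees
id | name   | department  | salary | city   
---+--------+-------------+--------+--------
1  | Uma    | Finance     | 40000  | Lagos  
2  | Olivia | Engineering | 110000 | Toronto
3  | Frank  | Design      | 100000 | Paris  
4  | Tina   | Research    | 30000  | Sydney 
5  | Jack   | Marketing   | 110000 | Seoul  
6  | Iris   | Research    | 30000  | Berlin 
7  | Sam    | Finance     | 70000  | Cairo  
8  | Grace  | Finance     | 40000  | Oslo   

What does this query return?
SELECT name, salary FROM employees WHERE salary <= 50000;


Filtering: salary <= 50000
Matching: 4 rows

4 rows:
Uma, 40000
Tina, 30000
Iris, 30000
Grace, 40000


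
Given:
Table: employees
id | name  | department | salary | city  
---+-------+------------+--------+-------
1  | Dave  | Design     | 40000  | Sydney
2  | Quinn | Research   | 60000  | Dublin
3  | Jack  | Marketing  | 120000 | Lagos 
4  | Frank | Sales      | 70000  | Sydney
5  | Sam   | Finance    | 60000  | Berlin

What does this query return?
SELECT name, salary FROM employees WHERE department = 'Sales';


Filtering: department = 'Sales'
Matching rows: 1

1 rows:
Frank, 70000


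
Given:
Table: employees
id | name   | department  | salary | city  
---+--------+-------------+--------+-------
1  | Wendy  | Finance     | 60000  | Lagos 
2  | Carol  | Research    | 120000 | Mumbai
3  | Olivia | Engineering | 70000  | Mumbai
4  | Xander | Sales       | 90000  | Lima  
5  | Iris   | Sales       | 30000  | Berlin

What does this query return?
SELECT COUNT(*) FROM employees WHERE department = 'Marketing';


Counting rows where department = 'Marketing'


0


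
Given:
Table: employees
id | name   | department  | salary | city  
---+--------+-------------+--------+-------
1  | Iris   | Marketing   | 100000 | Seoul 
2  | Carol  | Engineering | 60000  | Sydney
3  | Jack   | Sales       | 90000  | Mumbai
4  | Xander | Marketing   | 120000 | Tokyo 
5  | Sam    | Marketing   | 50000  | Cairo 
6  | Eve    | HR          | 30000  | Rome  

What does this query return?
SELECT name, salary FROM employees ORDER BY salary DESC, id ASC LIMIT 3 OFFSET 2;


Sort by salary DESC (id ASC tiebreak), then skip 2 and take 3
Rows 3 through 5

3 rows:
Jack, 90000
Carol, 60000
Sam, 50000


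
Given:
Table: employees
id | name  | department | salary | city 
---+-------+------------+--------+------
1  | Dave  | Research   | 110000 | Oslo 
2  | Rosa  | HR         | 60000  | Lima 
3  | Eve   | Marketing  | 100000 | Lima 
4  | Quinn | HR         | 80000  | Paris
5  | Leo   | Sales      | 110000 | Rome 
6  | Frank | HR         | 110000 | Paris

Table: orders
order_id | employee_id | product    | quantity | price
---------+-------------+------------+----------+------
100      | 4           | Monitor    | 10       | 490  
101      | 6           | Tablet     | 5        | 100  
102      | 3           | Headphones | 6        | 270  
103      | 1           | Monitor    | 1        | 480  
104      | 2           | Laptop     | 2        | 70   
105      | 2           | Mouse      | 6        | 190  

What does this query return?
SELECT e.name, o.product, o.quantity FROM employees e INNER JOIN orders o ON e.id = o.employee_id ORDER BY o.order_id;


Joining employees.id = orders.employee_id:
  employee Quinn (id=4) -> order Monitor
  employee Frank (id=6) -> order Tablet
  employee Eve (id=3) -> order Headphones
  employee Dave (id=1) -> order Monitor
  employee Rosa (id=2) -> order Laptop
  employee Rosa (id=2) -> order Mouse


6 rows:
Quinn, Monitor, 10
Frank, Tablet, 5
Eve, Headphones, 6
Dave, Monitor, 1
Rosa, Laptop, 2
Rosa, Mouse, 6


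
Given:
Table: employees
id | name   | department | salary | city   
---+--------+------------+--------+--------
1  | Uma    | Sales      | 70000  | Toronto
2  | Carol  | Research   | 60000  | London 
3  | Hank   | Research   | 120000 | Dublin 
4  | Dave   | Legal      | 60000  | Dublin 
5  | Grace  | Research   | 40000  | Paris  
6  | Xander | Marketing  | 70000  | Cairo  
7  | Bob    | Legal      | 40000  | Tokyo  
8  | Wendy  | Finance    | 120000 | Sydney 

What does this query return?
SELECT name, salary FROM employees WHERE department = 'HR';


Filtering: department = 'HR'
Matching rows: 0

Empty result set (0 rows)


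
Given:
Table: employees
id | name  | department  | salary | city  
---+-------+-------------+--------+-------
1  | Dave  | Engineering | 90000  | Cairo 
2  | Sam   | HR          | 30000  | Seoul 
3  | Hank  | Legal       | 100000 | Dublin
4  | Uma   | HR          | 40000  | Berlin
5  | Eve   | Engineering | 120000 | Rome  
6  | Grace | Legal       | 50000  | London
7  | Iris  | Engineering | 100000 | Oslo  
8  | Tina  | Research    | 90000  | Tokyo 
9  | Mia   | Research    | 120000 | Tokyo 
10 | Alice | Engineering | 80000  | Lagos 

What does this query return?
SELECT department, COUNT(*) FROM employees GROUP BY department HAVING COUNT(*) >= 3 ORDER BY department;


Groups with count >= 3:
  Engineering: 4 -> PASS
  HR: 2 -> filtered out
  Legal: 2 -> filtered out
  Research: 2 -> filtered out


1 groups:
Engineering, 4


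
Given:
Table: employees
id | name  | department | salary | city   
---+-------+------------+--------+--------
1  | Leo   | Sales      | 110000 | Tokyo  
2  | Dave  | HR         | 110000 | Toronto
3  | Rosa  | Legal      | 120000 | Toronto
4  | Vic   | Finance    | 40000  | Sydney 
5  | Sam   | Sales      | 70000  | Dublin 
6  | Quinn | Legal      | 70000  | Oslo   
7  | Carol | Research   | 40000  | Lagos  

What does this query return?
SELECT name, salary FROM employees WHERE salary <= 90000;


Filtering: salary <= 90000
Matching: 4 rows

4 rows:
Vic, 40000
Sam, 70000
Quinn, 70000
Carol, 40000


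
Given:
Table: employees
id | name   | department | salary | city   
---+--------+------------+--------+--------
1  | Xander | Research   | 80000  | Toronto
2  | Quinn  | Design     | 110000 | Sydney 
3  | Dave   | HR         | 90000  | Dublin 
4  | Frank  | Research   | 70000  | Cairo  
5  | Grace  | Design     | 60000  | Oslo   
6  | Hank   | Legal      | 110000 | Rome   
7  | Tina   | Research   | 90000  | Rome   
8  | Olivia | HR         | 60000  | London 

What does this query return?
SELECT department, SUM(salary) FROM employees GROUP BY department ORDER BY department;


Summing salary within each department:
  Design: 110000 + 60000 = 170000
  HR: 90000 + 60000 = 150000
  Legal: 110000 = 110000
  Research: 80000 + 70000 + 90000 = 240000


4 groups:
Design, 170000
HR, 150000
Legal, 110000
Research, 240000
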